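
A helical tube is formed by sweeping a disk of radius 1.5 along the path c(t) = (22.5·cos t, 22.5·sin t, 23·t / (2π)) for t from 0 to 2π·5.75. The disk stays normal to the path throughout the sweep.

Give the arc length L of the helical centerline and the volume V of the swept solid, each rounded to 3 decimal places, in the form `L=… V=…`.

2πR = 2π·22.5 = 141.371669
per-turn = √(141.371669² + 23²) = √(19985.9489 + 529) = √20514.9489 = 143.230405
L = 5.75 × 143.230405 = 823.574829
V = π·1.5² × L = 7.068583 × 823.574829 = 5821.507421

L=823.575 V=5821.507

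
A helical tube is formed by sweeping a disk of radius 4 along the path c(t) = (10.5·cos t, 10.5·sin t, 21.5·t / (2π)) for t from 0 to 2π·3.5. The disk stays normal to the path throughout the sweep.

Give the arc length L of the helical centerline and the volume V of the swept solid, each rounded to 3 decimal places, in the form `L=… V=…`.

2πR = 2π·10.5 = 65.973446
per-turn = √(65.973446² + 21.5²) = √(4352.4955 + 462.25) = √4814.7455 = 69.388367
L = 3.5 × 69.388367 = 242.859286
V = π·4² × L = 50.265482 × 242.859286 = 12207.439188

L=242.859 V=12207.439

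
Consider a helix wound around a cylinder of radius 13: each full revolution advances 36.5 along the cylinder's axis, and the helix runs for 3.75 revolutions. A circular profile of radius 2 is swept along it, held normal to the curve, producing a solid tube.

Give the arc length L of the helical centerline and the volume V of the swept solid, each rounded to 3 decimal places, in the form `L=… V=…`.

2πR = 2π·13 = 81.681409
per-turn = √(81.681409² + 36.5²) = √(6671.8526 + 1332.25) = √8004.1026 = 89.465650
L = 3.75 × 89.465650 = 335.496188
V = π·2² × L = 12.566371 × 335.496188 = 4215.969444

L=335.496 V=4215.969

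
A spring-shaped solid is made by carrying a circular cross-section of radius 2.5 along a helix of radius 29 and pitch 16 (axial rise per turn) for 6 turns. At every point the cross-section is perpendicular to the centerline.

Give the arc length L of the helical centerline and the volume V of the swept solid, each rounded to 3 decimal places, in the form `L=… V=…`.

L=1097.481 V=21548.989

2πR = 2π·29 = 182.212374
per-turn = √(182.212374² + 16²) = √(33201.3492 + 256) = √33457.3492 = 182.913502
L = 6 × 182.913502 = 1097.481012
V = π·2.5² × L = 19.634954 × 1097.481012 = 21548.989277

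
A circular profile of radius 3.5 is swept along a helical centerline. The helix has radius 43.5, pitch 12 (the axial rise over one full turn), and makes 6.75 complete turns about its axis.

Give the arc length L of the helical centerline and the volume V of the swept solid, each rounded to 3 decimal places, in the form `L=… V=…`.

L=1846.678 V=71068.482

2πR = 2π·43.5 = 273.318561
per-turn = √(273.318561² + 12²) = √(74703.0357 + 144) = √74847.0357 = 273.581863
L = 6.75 × 273.581863 = 1846.677575
V = π·3.5² × L = 38.484510 × 1846.677575 = 71068.481599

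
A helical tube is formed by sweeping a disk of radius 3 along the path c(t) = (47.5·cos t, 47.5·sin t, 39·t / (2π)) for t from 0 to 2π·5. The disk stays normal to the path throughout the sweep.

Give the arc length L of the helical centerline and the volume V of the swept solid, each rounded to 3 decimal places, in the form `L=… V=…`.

L=1504.943 V=42551.271

2πR = 2π·47.5 = 298.451302
per-turn = √(298.451302² + 39²) = √(89073.1797 + 1521) = √90594.1797 = 300.988670
L = 5 × 300.988670 = 1504.943352
V = π·3² × L = 28.274334 × 1504.943352 = 42551.270811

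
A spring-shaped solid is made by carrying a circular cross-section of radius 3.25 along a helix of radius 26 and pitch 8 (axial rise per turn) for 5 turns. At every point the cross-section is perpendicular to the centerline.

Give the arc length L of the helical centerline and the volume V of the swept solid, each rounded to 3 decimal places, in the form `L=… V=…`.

2πR = 2π·26 = 163.362818
per-turn = √(163.362818² + 8²) = √(26687.4103 + 64) = √26751.4103 = 163.558584
L = 5 × 163.558584 = 817.792918
V = π·3.25² × L = 33.183072 × 817.792918 = 27136.881625

L=817.793 V=27136.882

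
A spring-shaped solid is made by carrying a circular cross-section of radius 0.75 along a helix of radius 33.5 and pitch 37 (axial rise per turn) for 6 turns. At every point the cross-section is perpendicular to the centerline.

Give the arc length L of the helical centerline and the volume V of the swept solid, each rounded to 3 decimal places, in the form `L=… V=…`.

L=1282.284 V=2265.982

2πR = 2π·33.5 = 210.486708
per-turn = √(210.486708² + 37²) = √(44304.6542 + 1369) = √45673.6542 = 213.713954
L = 6 × 213.713954 = 1282.283724
V = π·0.75² × L = 1.767146 × 1282.283724 = 2265.982385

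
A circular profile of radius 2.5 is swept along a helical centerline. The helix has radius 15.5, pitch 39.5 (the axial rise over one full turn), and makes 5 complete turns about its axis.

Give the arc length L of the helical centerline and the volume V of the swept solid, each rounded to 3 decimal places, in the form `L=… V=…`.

2πR = 2π·15.5 = 97.389372
per-turn = √(97.389372² + 39.5²) = √(9484.6898 + 1560.25) = √11044.9398 = 105.094909
L = 5 × 105.094909 = 525.474543
V = π·2.5² × L = 19.634954 × 525.474543 = 10317.668532

L=525.475 V=10317.669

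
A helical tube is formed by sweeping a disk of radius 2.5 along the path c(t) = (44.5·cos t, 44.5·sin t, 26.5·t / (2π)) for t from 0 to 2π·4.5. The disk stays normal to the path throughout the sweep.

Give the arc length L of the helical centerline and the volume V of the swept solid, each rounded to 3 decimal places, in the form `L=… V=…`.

2πR = 2π·44.5 = 279.601746
per-turn = √(279.601746² + 26.5²) = √(78177.1365 + 702.25) = √78879.3865 = 280.854743
L = 4.5 × 280.854743 = 1263.846342
V = π·2.5² × L = 19.634954 × 1263.846342 = 24815.564893

L=1263.846 V=24815.565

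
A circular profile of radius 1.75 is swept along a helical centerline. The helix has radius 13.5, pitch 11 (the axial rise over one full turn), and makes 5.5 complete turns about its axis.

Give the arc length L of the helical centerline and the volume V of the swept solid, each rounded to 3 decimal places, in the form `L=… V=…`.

L=470.433 V=4526.096

2πR = 2π·13.5 = 84.823002
per-turn = √(84.823002² + 11²) = √(7194.9416 + 121) = √7315.9416 = 85.533278
L = 5.5 × 85.533278 = 470.433028
V = π·1.75² × L = 9.621128 × 470.433028 = 4526.096142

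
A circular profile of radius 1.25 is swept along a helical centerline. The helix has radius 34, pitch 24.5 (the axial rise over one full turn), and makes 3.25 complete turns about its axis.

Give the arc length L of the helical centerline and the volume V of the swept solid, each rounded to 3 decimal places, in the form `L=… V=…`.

L=698.843 V=3430.437

2πR = 2π·34 = 213.628300
per-turn = √(213.628300² + 24.5²) = √(45637.0508 + 600.25) = √46237.3008 = 215.028604
L = 3.25 × 215.028604 = 698.842965
V = π·1.25² × L = 4.908739 × 698.842965 = 3430.437381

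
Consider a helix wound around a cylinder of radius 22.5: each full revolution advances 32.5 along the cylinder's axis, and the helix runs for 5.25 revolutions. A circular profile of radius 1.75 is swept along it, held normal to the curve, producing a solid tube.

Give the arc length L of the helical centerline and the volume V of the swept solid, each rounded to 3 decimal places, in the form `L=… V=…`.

2πR = 2π·22.5 = 141.371669
per-turn = √(141.371669² + 32.5²) = √(19985.9489 + 1056.25) = √21042.1989 = 145.059294
L = 5.25 × 145.059294 = 761.561296
V = π·1.75² × L = 9.621128 × 761.561296 = 7327.078329

L=761.561 V=7327.078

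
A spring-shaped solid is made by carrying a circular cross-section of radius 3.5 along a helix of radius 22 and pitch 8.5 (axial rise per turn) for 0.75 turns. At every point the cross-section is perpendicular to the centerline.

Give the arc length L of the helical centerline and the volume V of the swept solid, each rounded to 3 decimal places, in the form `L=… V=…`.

2πR = 2π·22 = 138.230077
per-turn = √(138.230077² + 8.5²) = √(19107.5541 + 72.25) = √19179.8041 = 138.491170
L = 0.75 × 138.491170 = 103.868377
V = π·3.5² × L = 38.484510 × 103.868377 = 3997.323608

L=103.868 V=3997.324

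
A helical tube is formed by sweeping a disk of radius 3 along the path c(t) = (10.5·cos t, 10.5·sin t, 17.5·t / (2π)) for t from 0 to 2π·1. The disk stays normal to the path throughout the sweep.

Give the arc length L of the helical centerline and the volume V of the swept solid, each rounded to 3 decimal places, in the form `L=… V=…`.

2πR = 2π·10.5 = 65.973446
per-turn = √(65.973446² + 17.5²) = √(4352.4955 + 306.25) = √4658.7455 = 68.255004
L = 1 × 68.255004 = 68.255004
V = π·3² × L = 28.274334 × 68.255004 = 1929.864766

L=68.255 V=1929.865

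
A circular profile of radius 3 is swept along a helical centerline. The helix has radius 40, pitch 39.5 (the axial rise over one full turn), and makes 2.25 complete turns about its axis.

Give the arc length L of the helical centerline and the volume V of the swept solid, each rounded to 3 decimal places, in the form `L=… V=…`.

L=572.428 V=16185.024

2πR = 2π·40 = 251.327412
per-turn = √(251.327412² + 39.5²) = √(63165.4682 + 1560.25) = √64725.7182 = 254.412496
L = 2.25 × 254.412496 = 572.428116
V = π·3² × L = 28.274334 × 572.428116 = 16185.023681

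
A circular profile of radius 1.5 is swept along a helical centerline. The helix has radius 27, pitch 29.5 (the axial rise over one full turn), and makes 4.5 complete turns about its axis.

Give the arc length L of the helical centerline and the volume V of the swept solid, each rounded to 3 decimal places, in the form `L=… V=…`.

L=774.863 V=5477.185

2πR = 2π·27 = 169.646003
per-turn = √(169.646003² + 29.5²) = √(28779.7664 + 870.25) = √29650.0164 = 172.191801
L = 4.5 × 172.191801 = 774.863106
V = π·1.5² × L = 7.068583 × 774.863106 = 5477.184542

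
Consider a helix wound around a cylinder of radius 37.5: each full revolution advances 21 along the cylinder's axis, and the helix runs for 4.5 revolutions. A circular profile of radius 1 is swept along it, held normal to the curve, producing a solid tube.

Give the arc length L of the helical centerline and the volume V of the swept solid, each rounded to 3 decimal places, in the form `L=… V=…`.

2πR = 2π·37.5 = 235.619449
per-turn = √(235.619449² + 21²) = √(55516.5248 + 441) = √55957.5248 = 236.553429
L = 4.5 × 236.553429 = 1064.490430
V = π·1² × L = 3.141593 × 1064.490430 = 3344.195316

L=1064.490 V=3344.195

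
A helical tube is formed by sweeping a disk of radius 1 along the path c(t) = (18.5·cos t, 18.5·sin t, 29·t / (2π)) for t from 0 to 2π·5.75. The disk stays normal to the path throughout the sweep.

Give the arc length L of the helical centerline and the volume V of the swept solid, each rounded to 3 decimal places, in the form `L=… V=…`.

L=688.861 V=2164.120

2πR = 2π·18.5 = 116.238928
per-turn = √(116.238928² + 29²) = √(13511.4884 + 841) = √14352.4884 = 119.801872
L = 5.75 × 119.801872 = 688.860761
V = π·1² × L = 3.141593 × 688.860761 = 2164.119907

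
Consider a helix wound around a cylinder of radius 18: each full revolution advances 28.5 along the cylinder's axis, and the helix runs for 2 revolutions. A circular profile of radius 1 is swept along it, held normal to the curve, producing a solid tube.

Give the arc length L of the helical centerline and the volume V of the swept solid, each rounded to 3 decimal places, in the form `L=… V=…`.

2πR = 2π·18 = 113.097336
per-turn = √(113.097336² + 28.5²) = √(12791.0073 + 812.25) = √13603.2573 = 116.633003
L = 2 × 116.633003 = 233.266005
V = π·1² × L = 3.141593 × 233.266005 = 732.826768

L=233.266 V=732.827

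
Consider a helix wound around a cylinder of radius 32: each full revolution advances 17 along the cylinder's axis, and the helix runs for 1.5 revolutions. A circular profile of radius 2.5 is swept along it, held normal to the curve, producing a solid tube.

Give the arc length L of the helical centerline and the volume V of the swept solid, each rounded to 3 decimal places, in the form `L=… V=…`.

2πR = 2π·32 = 201.061930
per-turn = √(201.061930² + 17²) = √(40425.8996 + 289) = √40714.8996 = 201.779334
L = 1.5 × 201.779334 = 302.669001
V = π·2.5² × L = 19.634954 × 302.669001 = 5942.891937

L=302.669 V=5942.892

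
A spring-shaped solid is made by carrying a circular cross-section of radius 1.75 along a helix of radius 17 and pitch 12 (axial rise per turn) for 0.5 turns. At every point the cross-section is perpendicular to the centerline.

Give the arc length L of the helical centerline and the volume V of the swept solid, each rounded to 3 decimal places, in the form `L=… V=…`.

2πR = 2π·17 = 106.814150
per-turn = √(106.814150² + 12²) = √(11409.2627 + 144) = √11553.2627 = 107.486105
L = 0.5 × 107.486105 = 53.743052
V = π·1.75² × L = 9.621128 × 53.743052 = 517.068759

L=53.743 V=517.069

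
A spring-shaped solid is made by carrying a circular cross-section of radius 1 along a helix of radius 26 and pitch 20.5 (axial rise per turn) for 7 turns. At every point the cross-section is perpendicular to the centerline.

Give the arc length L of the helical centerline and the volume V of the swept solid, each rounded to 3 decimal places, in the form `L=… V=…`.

2πR = 2π·26 = 163.362818
per-turn = √(163.362818² + 20.5²) = √(26687.4103 + 420.25) = √27107.6603 = 164.644041
L = 7 × 164.644041 = 1152.508288
V = π·1² × L = 3.141593 × 1152.508288 = 3620.711572

L=1152.508 V=3620.712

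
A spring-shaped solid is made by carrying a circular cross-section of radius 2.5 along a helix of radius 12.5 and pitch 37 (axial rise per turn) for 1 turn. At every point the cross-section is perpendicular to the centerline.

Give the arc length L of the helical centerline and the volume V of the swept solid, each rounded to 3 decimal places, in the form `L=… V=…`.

L=86.819 V=1704.683

2πR = 2π·12.5 = 78.539816
per-turn = √(78.539816² + 37²) = √(6168.5028 + 1369) = √7537.5028 = 86.818793
L = 1 × 86.818793 = 86.818793
V = π·2.5² × L = 19.634954 × 86.818793 = 1704.683007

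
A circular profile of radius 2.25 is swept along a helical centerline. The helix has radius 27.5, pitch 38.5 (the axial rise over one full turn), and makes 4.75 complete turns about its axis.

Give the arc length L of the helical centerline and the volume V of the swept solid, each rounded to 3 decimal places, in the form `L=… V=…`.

2πR = 2π·27.5 = 172.787596
per-turn = √(172.787596² + 38.5²) = √(29855.5533 + 1482.25) = √31337.8033 = 177.024866
L = 4.75 × 177.024866 = 840.868115
V = π·2.25² × L = 15.904313 × 840.868115 = 13373.429536

L=840.868 V=13373.430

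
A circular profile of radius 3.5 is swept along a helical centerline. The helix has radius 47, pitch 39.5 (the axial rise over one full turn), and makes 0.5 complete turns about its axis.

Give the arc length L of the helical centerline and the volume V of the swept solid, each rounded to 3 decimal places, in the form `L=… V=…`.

L=148.970 V=5733.032

2πR = 2π·47 = 295.309709
per-turn = √(295.309709² + 39.5²) = √(87207.8245 + 1560.25) = √88768.0745 = 297.939716
L = 0.5 × 297.939716 = 148.969858
V = π·3.5² × L = 38.484510 × 148.969858 = 5733.031995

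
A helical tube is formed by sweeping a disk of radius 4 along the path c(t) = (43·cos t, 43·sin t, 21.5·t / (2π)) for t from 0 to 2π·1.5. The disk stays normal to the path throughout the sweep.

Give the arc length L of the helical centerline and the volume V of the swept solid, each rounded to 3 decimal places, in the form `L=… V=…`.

2πR = 2π·43 = 270.176968
per-turn = √(270.176968² + 21.5²) = √(72995.5942 + 462.25) = √73457.8442 = 271.031076
L = 1.5 × 271.031076 = 406.546614
V = π·4² × L = 50.265482 × 406.546614 = 20435.261693

L=406.547 V=20435.262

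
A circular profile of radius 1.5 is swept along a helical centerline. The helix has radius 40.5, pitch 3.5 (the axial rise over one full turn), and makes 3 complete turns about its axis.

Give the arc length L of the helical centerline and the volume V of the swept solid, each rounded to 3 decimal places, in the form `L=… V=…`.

L=763.479 V=5396.717

2πR = 2π·40.5 = 254.469005
per-turn = √(254.469005² + 3.5²) = √(64754.4745 + 12.25) = √64766.7245 = 254.493074
L = 3 × 254.493074 = 763.479221
V = π·1.5² × L = 7.068583 × 763.479221 = 5396.716599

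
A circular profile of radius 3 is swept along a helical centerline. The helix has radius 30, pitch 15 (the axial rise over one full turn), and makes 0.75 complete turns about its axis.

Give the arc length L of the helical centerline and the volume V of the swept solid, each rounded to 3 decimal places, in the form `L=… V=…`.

L=141.819 V=4009.826

2πR = 2π·30 = 188.495559
per-turn = √(188.495559² + 15²) = √(35530.5758 + 225) = √35755.5758 = 189.091448
L = 0.75 × 189.091448 = 141.818586
V = π·3² × L = 28.274334 × 141.818586 = 4009.826059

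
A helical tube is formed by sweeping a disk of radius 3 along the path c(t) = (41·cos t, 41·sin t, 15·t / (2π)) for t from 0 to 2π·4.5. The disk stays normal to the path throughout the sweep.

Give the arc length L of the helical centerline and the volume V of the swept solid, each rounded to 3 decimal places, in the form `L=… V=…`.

2πR = 2π·41 = 257.610598
per-turn = √(257.610598² + 15²) = √(66363.2200 + 225) = √66588.2200 = 258.046934
L = 4.5 × 258.046934 = 1161.211202
V = π·3² × L = 28.274334 × 1161.211202 = 32832.473224

L=1161.211 V=32832.473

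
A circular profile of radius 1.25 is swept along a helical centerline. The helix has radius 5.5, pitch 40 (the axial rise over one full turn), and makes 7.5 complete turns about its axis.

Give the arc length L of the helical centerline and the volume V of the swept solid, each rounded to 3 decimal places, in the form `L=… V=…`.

L=396.453 V=1946.084

2πR = 2π·5.5 = 34.557519
per-turn = √(34.557519² + 40²) = √(1194.2221 + 1600) = √2794.2221 = 52.860402
L = 7.5 × 52.860402 = 396.453017
V = π·1.25² × L = 4.908739 × 396.453017 = 1946.084198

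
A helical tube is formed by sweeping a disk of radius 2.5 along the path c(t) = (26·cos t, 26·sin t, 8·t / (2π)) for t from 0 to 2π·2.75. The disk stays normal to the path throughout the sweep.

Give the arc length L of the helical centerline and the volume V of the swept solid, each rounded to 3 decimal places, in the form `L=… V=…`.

L=449.786 V=8831.530

2πR = 2π·26 = 163.362818
per-turn = √(163.362818² + 8²) = √(26687.4103 + 64) = √26751.4103 = 163.558584
L = 2.75 × 163.558584 = 449.786105
V = π·2.5² × L = 19.634954 × 449.786105 = 8831.529523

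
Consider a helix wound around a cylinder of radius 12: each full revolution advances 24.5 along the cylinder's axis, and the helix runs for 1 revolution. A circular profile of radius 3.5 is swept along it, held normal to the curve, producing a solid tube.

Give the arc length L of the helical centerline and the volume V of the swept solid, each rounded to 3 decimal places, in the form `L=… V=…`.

2πR = 2π·12 = 75.398224
per-turn = √(75.398224² + 24.5²) = √(5684.8921 + 600.25) = √6285.1421 = 79.278888
L = 1 × 79.278888 = 79.278888
V = π·3.5² × L = 38.484510 × 79.278888 = 3051.009171

L=79.279 V=3051.009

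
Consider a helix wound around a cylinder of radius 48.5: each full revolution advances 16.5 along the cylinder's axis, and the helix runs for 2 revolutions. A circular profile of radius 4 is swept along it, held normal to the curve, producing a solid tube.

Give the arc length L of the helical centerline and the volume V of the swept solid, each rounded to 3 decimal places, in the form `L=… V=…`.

2πR = 2π·48.5 = 304.734487
per-turn = √(304.734487² + 16.5²) = √(92863.1078 + 272.25) = √93135.3578 = 305.180861
L = 2 × 305.180861 = 610.361722
V = π·4² × L = 50.265482 × 610.361722 = 30680.126412

L=610.362 V=30680.126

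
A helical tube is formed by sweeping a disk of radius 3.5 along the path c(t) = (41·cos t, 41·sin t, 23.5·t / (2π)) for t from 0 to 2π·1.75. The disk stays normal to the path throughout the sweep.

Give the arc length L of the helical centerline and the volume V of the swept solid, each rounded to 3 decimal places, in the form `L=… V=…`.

L=452.690 V=17421.569

2πR = 2π·41 = 257.610598
per-turn = √(257.610598² + 23.5²) = √(66363.2200 + 552.25) = √66915.4700 = 258.680247
L = 1.75 × 258.680247 = 452.690432
V = π·3.5² × L = 38.484510 × 452.690432 = 17421.569444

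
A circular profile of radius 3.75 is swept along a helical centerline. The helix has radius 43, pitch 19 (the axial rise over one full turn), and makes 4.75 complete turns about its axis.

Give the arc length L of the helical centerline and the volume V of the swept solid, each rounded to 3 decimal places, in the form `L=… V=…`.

2πR = 2π·43 = 270.176968
per-turn = √(270.176968² + 19²) = √(72995.5942 + 361) = √73356.5942 = 270.844225
L = 4.75 × 270.844225 = 1286.510068
V = π·3.75² × L = 44.178647 × 1286.510068 = 56836.273767

L=1286.510 V=56836.274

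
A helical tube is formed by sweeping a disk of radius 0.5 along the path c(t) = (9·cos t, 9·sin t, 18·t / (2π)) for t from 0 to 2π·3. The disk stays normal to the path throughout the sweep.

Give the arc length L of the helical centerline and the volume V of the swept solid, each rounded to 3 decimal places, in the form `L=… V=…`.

2πR = 2π·9 = 56.548668
per-turn = √(56.548668² + 18²) = √(3197.7518 + 324) = √3521.7518 = 59.344350
L = 3 × 59.344350 = 178.033049
V = π·0.5² × L = 0.785398 × 178.033049 = 139.826829

L=178.033 V=139.827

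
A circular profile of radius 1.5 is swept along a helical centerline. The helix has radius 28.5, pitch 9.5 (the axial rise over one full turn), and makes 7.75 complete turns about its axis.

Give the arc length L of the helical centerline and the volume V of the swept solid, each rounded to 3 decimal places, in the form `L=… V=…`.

L=1389.750 V=9823.565

2πR = 2π·28.5 = 179.070781
per-turn = √(179.070781² + 9.5²) = √(32066.3447 + 90.25) = √32156.5947 = 179.322600
L = 7.75 × 179.322600 = 1389.750146
V = π·1.5² × L = 7.068583 × 1389.750146 = 9823.564912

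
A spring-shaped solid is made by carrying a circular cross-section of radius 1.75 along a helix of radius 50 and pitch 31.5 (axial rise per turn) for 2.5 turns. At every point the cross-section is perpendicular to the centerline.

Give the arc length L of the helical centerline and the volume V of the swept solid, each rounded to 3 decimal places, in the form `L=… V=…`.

L=789.336 V=7594.305

2πR = 2π·50 = 314.159265
per-turn = √(314.159265² + 31.5²) = √(98696.0440 + 992.25) = √99688.2940 = 315.734531
L = 2.5 × 315.734531 = 789.336327
V = π·1.75² × L = 9.621128 × 789.336327 = 7594.305446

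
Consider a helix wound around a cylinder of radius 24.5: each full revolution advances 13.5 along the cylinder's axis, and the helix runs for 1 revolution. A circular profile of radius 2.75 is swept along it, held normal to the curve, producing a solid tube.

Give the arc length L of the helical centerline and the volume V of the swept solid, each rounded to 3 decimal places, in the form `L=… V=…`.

2πR = 2π·24.5 = 153.938040
per-turn = √(153.938040² + 13.5²) = √(23696.9202 + 182.25) = √23879.1702 = 154.528865
L = 1 × 154.528865 = 154.528865
V = π·2.75² × L = 23.758294 × 154.528865 = 3671.342278

L=154.529 V=3671.342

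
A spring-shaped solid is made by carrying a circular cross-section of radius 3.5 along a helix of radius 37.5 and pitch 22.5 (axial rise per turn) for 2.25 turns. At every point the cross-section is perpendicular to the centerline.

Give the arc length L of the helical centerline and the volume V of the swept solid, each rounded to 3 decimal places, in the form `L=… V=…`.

2πR = 2π·37.5 = 235.619449
per-turn = √(235.619449² + 22.5²) = √(55516.5248 + 506.25) = √56022.7748 = 236.691307
L = 2.25 × 236.691307 = 532.555440
V = π·3.5² × L = 38.484510 × 532.555440 = 20495.135179

L=532.555 V=20495.135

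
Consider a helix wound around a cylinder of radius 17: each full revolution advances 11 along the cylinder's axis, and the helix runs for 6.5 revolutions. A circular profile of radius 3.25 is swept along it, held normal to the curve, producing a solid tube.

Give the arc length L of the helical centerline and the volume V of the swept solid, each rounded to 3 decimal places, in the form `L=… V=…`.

2πR = 2π·17 = 106.814150
per-turn = √(106.814150² + 11²) = √(11409.2627 + 121) = √11530.2627 = 107.379061
L = 6.5 × 107.379061 = 697.963895
V = π·3.25² × L = 33.183072 × 697.963895 = 23160.586459

L=697.964 V=23160.586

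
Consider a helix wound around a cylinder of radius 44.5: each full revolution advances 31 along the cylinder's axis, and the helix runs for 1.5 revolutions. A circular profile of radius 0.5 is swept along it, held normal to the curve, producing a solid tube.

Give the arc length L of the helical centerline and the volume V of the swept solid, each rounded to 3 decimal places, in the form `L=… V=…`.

2πR = 2π·44.5 = 279.601746
per-turn = √(279.601746² + 31²) = √(78177.1365 + 961) = √79138.1365 = 281.315013
L = 1.5 × 281.315013 = 421.972519
V = π·0.5² × L = 0.785398 × 421.972519 = 331.416442

L=421.973 V=331.416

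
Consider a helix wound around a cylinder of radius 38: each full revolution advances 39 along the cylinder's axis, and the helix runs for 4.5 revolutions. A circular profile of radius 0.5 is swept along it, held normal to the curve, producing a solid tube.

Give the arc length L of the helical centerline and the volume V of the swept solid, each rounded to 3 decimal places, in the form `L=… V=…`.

L=1088.664 V=855.034

2πR = 2π·38 = 238.761042
per-turn = √(238.761042² + 39²) = √(57006.8350 + 1521) = √58527.8350 = 241.925267
L = 4.5 × 241.925267 = 1088.663703
V = π·0.5² × L = 0.785398 × 1088.663703 = 855.034473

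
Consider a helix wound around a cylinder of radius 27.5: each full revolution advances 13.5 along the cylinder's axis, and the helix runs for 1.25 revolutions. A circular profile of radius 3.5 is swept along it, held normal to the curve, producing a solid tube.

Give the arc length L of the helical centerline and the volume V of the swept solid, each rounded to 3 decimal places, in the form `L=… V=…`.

L=216.643 V=8337.389

2πR = 2π·27.5 = 172.787596
per-turn = √(172.787596² + 13.5²) = √(29855.5533 + 182.25) = √30037.8033 = 173.314175
L = 1.25 × 173.314175 = 216.642719
V = π·3.5² × L = 38.484510 × 216.642719 = 8337.388886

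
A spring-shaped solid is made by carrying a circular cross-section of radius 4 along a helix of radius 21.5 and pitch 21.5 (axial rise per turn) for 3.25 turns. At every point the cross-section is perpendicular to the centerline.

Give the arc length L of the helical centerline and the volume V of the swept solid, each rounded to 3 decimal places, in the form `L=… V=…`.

L=444.563 V=22346.188

2πR = 2π·21.5 = 135.088484
per-turn = √(135.088484² + 21.5²) = √(18248.8985 + 462.25) = √18711.1485 = 136.788700
L = 3.25 × 136.788700 = 444.563276
V = π·4² × L = 50.265482 × 444.563276 = 22346.187554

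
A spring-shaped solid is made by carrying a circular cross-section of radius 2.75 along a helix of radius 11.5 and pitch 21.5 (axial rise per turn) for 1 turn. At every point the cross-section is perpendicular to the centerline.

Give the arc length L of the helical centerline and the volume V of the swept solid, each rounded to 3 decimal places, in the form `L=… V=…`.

L=75.387 V=1791.078

2πR = 2π·11.5 = 72.256631
per-turn = √(72.256631² + 21.5²) = √(5221.0207 + 462.25) = √5683.2707 = 75.387471
L = 1 × 75.387471 = 75.387471
V = π·2.75² × L = 23.758294 × 75.387471 = 1791.077725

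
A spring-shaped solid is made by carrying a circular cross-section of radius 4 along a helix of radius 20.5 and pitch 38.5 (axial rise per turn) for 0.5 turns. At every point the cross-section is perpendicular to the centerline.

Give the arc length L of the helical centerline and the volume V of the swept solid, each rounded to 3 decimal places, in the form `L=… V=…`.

2πR = 2π·20.5 = 128.805299
per-turn = √(128.805299² + 38.5²) = √(16590.8050 + 1482.25) = √18073.0550 = 134.436063
L = 0.5 × 134.436063 = 67.218031
V = π·4² × L = 50.265482 × 67.218031 = 3378.746780

L=67.218 V=3378.747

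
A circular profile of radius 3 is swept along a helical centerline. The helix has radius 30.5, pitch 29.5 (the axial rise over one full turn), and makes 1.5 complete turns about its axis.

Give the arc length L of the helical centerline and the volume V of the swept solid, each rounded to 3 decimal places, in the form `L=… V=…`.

2πR = 2π·30.5 = 191.637152
per-turn = √(191.637152² + 29.5²) = √(36724.7980 + 870.25) = √37595.0480 = 193.894425
L = 1.5 × 193.894425 = 290.841637
V = π·3² × L = 28.274334 × 290.841637 = 8223.353558

L=290.842 V=8223.354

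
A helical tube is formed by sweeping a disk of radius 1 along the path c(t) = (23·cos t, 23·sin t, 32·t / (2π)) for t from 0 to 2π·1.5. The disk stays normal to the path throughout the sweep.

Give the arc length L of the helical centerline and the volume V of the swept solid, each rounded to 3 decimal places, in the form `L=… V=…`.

L=222.021 V=697.499

2πR = 2π·23 = 144.513262
per-turn = √(144.513262² + 32²) = √(20884.0829 + 1024) = √21908.0829 = 148.013793
L = 1.5 × 148.013793 = 222.020689
V = π·1² × L = 3.141593 × 222.020689 = 697.498567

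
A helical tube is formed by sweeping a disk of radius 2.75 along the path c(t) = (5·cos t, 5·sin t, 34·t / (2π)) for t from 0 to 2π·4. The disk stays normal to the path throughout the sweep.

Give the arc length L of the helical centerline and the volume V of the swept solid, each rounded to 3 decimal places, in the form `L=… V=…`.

2πR = 2π·5 = 31.415927
per-turn = √(31.415927² + 34²) = √(986.9604 + 1156) = √2142.9604 = 46.292121
L = 4 × 46.292121 = 185.168483
V = π·2.75² × L = 23.758294 × 185.168483 = 4399.287337

L=185.168 V=4399.287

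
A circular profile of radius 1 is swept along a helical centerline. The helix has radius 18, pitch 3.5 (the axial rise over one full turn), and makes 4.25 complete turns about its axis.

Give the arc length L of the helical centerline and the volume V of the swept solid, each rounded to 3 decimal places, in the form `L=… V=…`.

2πR = 2π·18 = 113.097336
per-turn = √(113.097336² + 3.5²) = √(12791.0073 + 12.25) = √12803.2573 = 113.151479
L = 4.25 × 113.151479 = 480.893788
V = π·1² × L = 3.141593 × 480.893788 = 1510.772391

L=480.894 V=1510.772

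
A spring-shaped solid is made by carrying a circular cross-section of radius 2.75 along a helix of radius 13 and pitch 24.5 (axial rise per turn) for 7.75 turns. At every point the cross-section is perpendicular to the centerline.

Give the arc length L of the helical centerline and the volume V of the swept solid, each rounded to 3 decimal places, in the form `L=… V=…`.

L=660.894 V=15701.710

2πR = 2π·13 = 81.681409
per-turn = √(81.681409² + 24.5²) = √(6671.8526 + 600.25) = √7272.1026 = 85.276624
L = 7.75 × 85.276624 = 660.893835
V = π·2.75² × L = 23.758294 × 660.893835 = 15701.710323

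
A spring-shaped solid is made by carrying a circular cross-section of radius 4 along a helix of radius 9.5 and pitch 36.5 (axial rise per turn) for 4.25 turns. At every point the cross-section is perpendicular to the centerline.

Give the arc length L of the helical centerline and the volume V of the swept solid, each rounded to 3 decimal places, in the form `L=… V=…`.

L=297.354 V=14946.620

2πR = 2π·9.5 = 59.690260
per-turn = √(59.690260² + 36.5²) = √(3562.9272 + 1332.25) = √4895.1772 = 69.965543
L = 4.25 × 69.965543 = 297.353557
V = π·4² × L = 50.265482 × 297.353557 = 14946.620013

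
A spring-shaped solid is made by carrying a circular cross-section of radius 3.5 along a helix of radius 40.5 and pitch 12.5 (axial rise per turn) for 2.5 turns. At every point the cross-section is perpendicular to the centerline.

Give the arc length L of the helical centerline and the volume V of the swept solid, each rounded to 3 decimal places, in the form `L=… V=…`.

2πR = 2π·40.5 = 254.469005
per-turn = √(254.469005² + 12.5²) = √(64754.4745 + 156.25) = √64910.7245 = 254.775832
L = 2.5 × 254.775832 = 636.939580
V = π·3.5² × L = 38.484510 × 636.939580 = 24512.307622

L=636.940 V=24512.308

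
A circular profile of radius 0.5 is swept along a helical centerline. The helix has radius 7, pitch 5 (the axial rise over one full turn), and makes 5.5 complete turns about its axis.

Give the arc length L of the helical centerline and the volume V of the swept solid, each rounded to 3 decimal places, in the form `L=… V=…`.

2πR = 2π·7 = 43.982297
per-turn = √(43.982297² + 5²) = √(1934.4425 + 25) = √1959.4425 = 44.265590
L = 5.5 × 44.265590 = 243.460745
V = π·0.5² × L = 0.785398 × 243.460745 = 191.213622

L=243.461 V=191.214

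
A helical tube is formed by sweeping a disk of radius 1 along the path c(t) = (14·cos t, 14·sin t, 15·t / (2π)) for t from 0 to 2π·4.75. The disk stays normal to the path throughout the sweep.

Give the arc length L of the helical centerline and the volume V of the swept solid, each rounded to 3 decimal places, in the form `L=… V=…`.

2πR = 2π·14 = 87.964594
per-turn = √(87.964594² + 15²) = √(7737.7699 + 225) = √7962.7699 = 89.234354
L = 4.75 × 89.234354 = 423.863179
V = π·1² × L = 3.141593 × 423.863179 = 1331.605450

L=423.863 V=1331.605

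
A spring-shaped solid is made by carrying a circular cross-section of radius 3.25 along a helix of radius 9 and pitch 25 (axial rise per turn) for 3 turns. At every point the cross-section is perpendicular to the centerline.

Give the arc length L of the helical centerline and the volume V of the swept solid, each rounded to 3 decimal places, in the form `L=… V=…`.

2πR = 2π·9 = 56.548668
per-turn = √(56.548668² + 25²) = √(3197.7518 + 625) = √3822.7518 = 61.828406
L = 3 × 61.828406 = 185.485219
V = π·3.25² × L = 33.183072 × 185.485219 = 6154.969449

L=185.485 V=6154.969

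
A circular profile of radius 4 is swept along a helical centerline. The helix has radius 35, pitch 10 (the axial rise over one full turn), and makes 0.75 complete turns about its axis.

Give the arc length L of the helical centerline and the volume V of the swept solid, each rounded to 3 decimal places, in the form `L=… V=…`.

2πR = 2π·35 = 219.911486
per-turn = √(219.911486² + 10²) = √(48361.0616 + 100) = √48461.0616 = 220.138733
L = 0.75 × 220.138733 = 165.104049
V = π·4² × L = 50.265482 × 165.104049 = 8299.034699

L=165.104 V=8299.035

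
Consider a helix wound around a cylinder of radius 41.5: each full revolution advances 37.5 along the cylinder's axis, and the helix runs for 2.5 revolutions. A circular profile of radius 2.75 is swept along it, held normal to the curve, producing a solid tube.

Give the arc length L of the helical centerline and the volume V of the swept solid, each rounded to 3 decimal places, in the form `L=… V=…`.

L=658.587 V=15646.911

2πR = 2π·41.5 = 260.752190
per-turn = √(260.752190² + 37.5²) = √(67991.7047 + 1406.25) = √69397.9547 = 263.434916
L = 2.5 × 263.434916 = 658.587289
V = π·2.75² × L = 23.758294 × 658.587289 = 15646.910724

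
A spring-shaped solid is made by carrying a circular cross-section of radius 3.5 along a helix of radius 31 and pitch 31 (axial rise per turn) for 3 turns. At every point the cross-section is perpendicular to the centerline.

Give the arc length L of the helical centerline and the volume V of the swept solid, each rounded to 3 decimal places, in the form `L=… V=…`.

2πR = 2π·31 = 194.778745
per-turn = √(194.778745² + 31²) = √(37938.7593 + 961) = √38899.7593 = 197.230219
L = 3 × 197.230219 = 591.690657
V = π·3.5² × L = 38.484510 × 591.690657 = 22770.925019

L=591.691 V=22770.925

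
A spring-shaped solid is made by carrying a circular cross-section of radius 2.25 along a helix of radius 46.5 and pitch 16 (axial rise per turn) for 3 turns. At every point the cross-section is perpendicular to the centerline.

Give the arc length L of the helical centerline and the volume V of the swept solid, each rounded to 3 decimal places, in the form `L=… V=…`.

2πR = 2π·46.5 = 292.168117
per-turn = √(292.168117² + 16²) = √(85362.2085 + 256) = √85618.2085 = 292.605893
L = 3 × 292.605893 = 877.817678
V = π·2.25² × L = 15.904313 × 877.817678 = 13961.086943

L=877.818 V=13961.087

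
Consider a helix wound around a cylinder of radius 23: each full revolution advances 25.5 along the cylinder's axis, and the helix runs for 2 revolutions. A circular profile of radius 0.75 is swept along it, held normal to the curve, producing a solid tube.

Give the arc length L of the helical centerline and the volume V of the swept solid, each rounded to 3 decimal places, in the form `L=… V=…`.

L=293.492 V=518.643

2πR = 2π·23 = 144.513262
per-turn = √(144.513262² + 25.5²) = √(20884.0829 + 650.25) = √21534.3329 = 146.745811
L = 2 × 146.745811 = 293.491621
V = π·0.75² × L = 1.767146 × 293.491621 = 518.642505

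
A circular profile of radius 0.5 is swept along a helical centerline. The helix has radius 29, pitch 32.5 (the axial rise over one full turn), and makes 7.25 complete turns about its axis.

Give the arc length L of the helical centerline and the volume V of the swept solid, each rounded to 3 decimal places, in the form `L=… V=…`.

L=1341.889 V=1053.917

2πR = 2π·29 = 182.212374
per-turn = √(182.212374² + 32.5²) = √(33201.3492 + 1056.25) = √34257.5992 = 185.088085
L = 7.25 × 185.088085 = 1341.888616
V = π·0.5² × L = 0.785398 × 1341.888616 = 1053.916855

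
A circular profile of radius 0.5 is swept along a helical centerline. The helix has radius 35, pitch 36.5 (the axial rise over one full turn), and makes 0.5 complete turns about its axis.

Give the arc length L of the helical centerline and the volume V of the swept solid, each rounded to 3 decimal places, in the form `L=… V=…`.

2πR = 2π·35 = 219.911486
per-turn = √(219.911486² + 36.5²) = √(48361.0616 + 1332.25) = √49693.3116 = 222.919967
L = 0.5 × 222.919967 = 111.459983
V = π·0.5² × L = 0.785398 × 111.459983 = 87.540466

L=111.460 V=87.540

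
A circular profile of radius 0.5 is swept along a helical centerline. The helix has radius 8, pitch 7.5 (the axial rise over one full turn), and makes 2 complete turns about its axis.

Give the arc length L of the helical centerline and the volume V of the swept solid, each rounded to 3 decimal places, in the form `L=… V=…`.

2πR = 2π·8 = 50.265482
per-turn = √(50.265482² + 7.5²) = √(2526.6187 + 56.25) = √2582.8687 = 50.821932
L = 2 × 50.821932 = 101.643863
V = π·0.5² × L = 0.785398 × 101.643863 = 79.830903

L=101.644 V=79.831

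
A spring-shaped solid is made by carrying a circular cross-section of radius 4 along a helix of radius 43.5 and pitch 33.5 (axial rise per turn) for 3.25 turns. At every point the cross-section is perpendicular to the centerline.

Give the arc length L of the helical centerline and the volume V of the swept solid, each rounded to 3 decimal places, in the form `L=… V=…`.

L=894.933 V=44984.225

2πR = 2π·43.5 = 273.318561
per-turn = √(273.318561² + 33.5²) = √(74703.0357 + 1122.25) = √75825.2857 = 275.363915
L = 3.25 × 275.363915 = 894.932724
V = π·4² × L = 50.265482 × 894.932724 = 44984.225134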